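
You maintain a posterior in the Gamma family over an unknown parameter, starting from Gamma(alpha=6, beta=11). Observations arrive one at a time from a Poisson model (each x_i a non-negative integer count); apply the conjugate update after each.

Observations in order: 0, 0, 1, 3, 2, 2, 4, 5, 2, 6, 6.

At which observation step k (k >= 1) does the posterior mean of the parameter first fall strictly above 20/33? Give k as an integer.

k = 4

obs 1: x=0 → posterior Gamma(6, 12)
obs 2: x=0 → posterior Gamma(6, 13)
obs 3: x=1 → posterior Gamma(7, 14)
obs 4: x=3 → posterior Gamma(10, 15)
obs 5: x=2 → posterior Gamma(12, 16)
obs 6: x=2 → posterior Gamma(14, 17)
obs 7: x=4 → posterior Gamma(18, 18)
obs 8: x=5 → posterior Gamma(23, 19)
obs 9: x=2 → posterior Gamma(25, 20)
obs 10: x=6 → posterior Gamma(31, 21)
obs 11: x=6 → posterior Gamma(37, 22)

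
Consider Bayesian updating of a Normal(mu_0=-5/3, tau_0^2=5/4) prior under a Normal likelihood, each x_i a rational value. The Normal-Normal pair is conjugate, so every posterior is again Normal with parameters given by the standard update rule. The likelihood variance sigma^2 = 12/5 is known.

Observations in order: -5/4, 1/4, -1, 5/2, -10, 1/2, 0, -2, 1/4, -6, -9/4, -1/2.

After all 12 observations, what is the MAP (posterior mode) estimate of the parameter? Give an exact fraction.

-1135/696

obs 1: x=-5/4 → posterior Normal(-445/292, 60/73)
obs 2: x=1/4 → posterior Normal(-15/14, 30/49)
obs 3: x=-1 → posterior Normal(-130/123, 20/41)
obs 4: x=5/2 → posterior Normal(-135/296, 15/37)
obs 5: x=-10 → posterior Normal(-635/346, 60/173)
obs 6: x=1/2 → posterior Normal(-305/198, 10/33)
obs 7: x=0 → posterior Normal(-305/223, 60/223)
obs 8: x=-2 → posterior Normal(-355/248, 15/62)
obs 9: x=1/4 → posterior Normal(-465/364, 20/91)
obs 10: x=-6 → posterior Normal(-1995/1192, 30/149)
obs 11: x=-9/4 → posterior Normal(-555/323, 60/323)
obs 12: x=-1/2 → posterior Normal(-1135/696, 5/29)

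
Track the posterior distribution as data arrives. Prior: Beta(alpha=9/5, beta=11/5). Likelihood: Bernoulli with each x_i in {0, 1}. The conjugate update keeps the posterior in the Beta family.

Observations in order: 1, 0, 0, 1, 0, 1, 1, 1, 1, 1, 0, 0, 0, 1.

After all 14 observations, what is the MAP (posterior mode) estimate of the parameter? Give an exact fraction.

obs 1: x=1 → posterior Beta(14/5, 11/5)
obs 2: x=0 → posterior Beta(14/5, 16/5)
obs 3: x=0 → posterior Beta(14/5, 21/5)
obs 4: x=1 → posterior Beta(19/5, 21/5)
obs 5: x=0 → posterior Beta(19/5, 26/5)
obs 6: x=1 → posterior Beta(24/5, 26/5)
obs 7: x=1 → posterior Beta(29/5, 26/5)
obs 8: x=1 → posterior Beta(34/5, 26/5)
obs 9: x=1 → posterior Beta(39/5, 26/5)
obs 10: x=1 → posterior Beta(44/5, 26/5)
obs 11: x=0 → posterior Beta(44/5, 31/5)
obs 12: x=0 → posterior Beta(44/5, 36/5)
obs 13: x=0 → posterior Beta(44/5, 41/5)
obs 14: x=1 → posterior Beta(49/5, 41/5)

11/20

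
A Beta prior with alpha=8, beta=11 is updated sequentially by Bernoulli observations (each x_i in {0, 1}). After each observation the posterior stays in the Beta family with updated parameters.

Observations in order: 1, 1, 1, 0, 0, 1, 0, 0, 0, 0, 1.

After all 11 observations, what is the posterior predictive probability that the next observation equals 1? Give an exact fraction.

13/30

obs 1: x=1 → posterior Beta(9, 11)
obs 2: x=1 → posterior Beta(10, 11)
obs 3: x=1 → posterior Beta(11, 11)
obs 4: x=0 → posterior Beta(11, 12)
obs 5: x=0 → posterior Beta(11, 13)
obs 6: x=1 → posterior Beta(12, 13)
obs 7: x=0 → posterior Beta(12, 14)
obs 8: x=0 → posterior Beta(12, 15)
obs 9: x=0 → posterior Beta(12, 16)
obs 10: x=0 → posterior Beta(12, 17)
obs 11: x=1 → posterior Beta(13, 17)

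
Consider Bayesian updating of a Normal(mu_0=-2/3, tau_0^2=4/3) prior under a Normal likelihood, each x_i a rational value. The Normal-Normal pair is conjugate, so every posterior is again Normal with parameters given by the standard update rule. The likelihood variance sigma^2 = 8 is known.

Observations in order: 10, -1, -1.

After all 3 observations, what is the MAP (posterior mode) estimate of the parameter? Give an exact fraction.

obs 1: x=10 → posterior Normal(6/7, 8/7)
obs 2: x=-1 → posterior Normal(5/8, 1)
obs 3: x=-1 → posterior Normal(4/9, 8/9)

4/9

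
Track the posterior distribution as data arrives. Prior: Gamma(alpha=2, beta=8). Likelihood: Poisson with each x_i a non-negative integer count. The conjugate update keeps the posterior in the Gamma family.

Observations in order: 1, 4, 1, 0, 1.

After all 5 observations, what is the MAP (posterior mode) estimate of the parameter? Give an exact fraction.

obs 1: x=1 → posterior Gamma(3, 9)
obs 2: x=4 → posterior Gamma(7, 10)
obs 3: x=1 → posterior Gamma(8, 11)
obs 4: x=0 → posterior Gamma(8, 12)
obs 5: x=1 → posterior Gamma(9, 13)

8/13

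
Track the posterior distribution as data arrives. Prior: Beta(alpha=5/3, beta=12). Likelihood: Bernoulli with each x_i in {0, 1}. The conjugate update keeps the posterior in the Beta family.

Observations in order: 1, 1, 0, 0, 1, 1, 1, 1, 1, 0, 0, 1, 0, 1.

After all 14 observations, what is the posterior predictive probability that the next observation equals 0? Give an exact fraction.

51/83

obs 1: x=1 → posterior Beta(8/3, 12)
obs 2: x=1 → posterior Beta(11/3, 12)
obs 3: x=0 → posterior Beta(11/3, 13)
obs 4: x=0 → posterior Beta(11/3, 14)
obs 5: x=1 → posterior Beta(14/3, 14)
obs 6: x=1 → posterior Beta(17/3, 14)
obs 7: x=1 → posterior Beta(20/3, 14)
obs 8: x=1 → posterior Beta(23/3, 14)
obs 9: x=1 → posterior Beta(26/3, 14)
obs 10: x=0 → posterior Beta(26/3, 15)
obs 11: x=0 → posterior Beta(26/3, 16)
obs 12: x=1 → posterior Beta(29/3, 16)
obs 13: x=0 → posterior Beta(29/3, 17)
obs 14: x=1 → posterior Beta(32/3, 17)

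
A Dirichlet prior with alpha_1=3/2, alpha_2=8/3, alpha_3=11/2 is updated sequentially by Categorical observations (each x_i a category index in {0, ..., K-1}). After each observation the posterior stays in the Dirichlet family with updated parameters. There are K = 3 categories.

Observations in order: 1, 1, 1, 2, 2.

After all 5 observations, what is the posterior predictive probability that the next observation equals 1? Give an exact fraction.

obs 1: x=1 → posterior Dirichlet(3/2, 11/3, 11/2)
obs 2: x=1 → posterior Dirichlet(3/2, 14/3, 11/2)
obs 3: x=1 → posterior Dirichlet(3/2, 17/3, 11/2)
obs 4: x=2 → posterior Dirichlet(3/2, 17/3, 13/2)
obs 5: x=2 → posterior Dirichlet(3/2, 17/3, 15/2)

17/44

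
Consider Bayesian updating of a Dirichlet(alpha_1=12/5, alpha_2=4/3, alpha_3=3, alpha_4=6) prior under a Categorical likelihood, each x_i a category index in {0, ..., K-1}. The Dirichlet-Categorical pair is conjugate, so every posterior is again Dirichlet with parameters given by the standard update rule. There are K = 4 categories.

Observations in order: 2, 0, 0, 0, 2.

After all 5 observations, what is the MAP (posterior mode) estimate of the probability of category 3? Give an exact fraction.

obs 1: x=2 → posterior Dirichlet(12/5, 4/3, 4, 6)
obs 2: x=0 → posterior Dirichlet(17/5, 4/3, 4, 6)
obs 3: x=0 → posterior Dirichlet(22/5, 4/3, 4, 6)
obs 4: x=0 → posterior Dirichlet(27/5, 4/3, 4, 6)
obs 5: x=2 → posterior Dirichlet(27/5, 4/3, 5, 6)

75/206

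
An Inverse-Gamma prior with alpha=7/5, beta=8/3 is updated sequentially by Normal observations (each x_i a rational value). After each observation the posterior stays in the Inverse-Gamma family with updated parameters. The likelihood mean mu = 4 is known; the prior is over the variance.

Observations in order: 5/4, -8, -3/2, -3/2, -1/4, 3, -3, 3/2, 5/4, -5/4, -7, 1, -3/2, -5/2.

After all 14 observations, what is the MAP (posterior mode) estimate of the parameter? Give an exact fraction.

obs 1: x=5/4 → posterior Inverse-Gamma(19/10, 619/96)
obs 2: x=-8 → posterior Inverse-Gamma(12/5, 7531/96)
obs 3: x=-3/2 → posterior Inverse-Gamma(29/10, 8983/96)
obs 4: x=-3/2 → posterior Inverse-Gamma(17/5, 10435/96)
obs 5: x=-1/4 → posterior Inverse-Gamma(39/10, 5651/48)
obs 6: x=3 → posterior Inverse-Gamma(22/5, 5675/48)
obs 7: x=-3 → posterior Inverse-Gamma(49/10, 6851/48)
obs 8: x=3/2 → posterior Inverse-Gamma(27/5, 7001/48)
obs 9: x=5/4 → posterior Inverse-Gamma(59/10, 14365/96)
obs 10: x=-5/4 → posterior Inverse-Gamma(32/5, 1961/12)
obs 11: x=-7 → posterior Inverse-Gamma(69/10, 2687/12)
obs 12: x=1 → posterior Inverse-Gamma(37/5, 2741/12)
obs 13: x=-3/2 → posterior Inverse-Gamma(79/10, 5845/24)
obs 14: x=-5/2 → posterior Inverse-Gamma(42/5, 794/3)

3970/141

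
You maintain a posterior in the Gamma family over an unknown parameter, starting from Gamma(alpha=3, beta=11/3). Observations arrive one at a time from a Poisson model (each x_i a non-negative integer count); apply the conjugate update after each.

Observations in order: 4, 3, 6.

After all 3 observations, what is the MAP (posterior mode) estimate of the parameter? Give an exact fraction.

obs 1: x=4 → posterior Gamma(7, 14/3)
obs 2: x=3 → posterior Gamma(10, 17/3)
obs 3: x=6 → posterior Gamma(16, 20/3)

9/4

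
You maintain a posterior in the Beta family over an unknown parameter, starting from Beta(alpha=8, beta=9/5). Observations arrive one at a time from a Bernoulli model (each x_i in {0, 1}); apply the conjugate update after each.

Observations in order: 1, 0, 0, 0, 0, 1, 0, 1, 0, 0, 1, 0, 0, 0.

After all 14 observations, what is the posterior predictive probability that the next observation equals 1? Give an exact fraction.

60/119

obs 1: x=1 → posterior Beta(9, 9/5)
obs 2: x=0 → posterior Beta(9, 14/5)
obs 3: x=0 → posterior Beta(9, 19/5)
obs 4: x=0 → posterior Beta(9, 24/5)
obs 5: x=0 → posterior Beta(9, 29/5)
obs 6: x=1 → posterior Beta(10, 29/5)
obs 7: x=0 → posterior Beta(10, 34/5)
obs 8: x=1 → posterior Beta(11, 34/5)
obs 9: x=0 → posterior Beta(11, 39/5)
obs 10: x=0 → posterior Beta(11, 44/5)
obs 11: x=1 → posterior Beta(12, 44/5)
obs 12: x=0 → posterior Beta(12, 49/5)
obs 13: x=0 → posterior Beta(12, 54/5)
obs 14: x=0 → posterior Beta(12, 59/5)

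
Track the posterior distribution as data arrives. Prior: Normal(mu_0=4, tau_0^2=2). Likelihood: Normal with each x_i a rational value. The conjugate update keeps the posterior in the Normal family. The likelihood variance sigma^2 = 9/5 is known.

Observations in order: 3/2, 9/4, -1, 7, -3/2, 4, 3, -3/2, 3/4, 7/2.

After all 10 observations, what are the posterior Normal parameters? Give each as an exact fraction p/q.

mu_0=216/109, tau_0^2=18/109

obs 1: x=3/2 → posterior Normal(51/19, 18/19)
obs 2: x=9/4 → posterior Normal(147/58, 18/29)
obs 3: x=-1 → posterior Normal(127/78, 6/13)
obs 4: x=7 → posterior Normal(267/98, 18/49)
obs 5: x=-3/2 → posterior Normal(237/118, 18/59)
obs 6: x=4 → posterior Normal(317/138, 6/23)
obs 7: x=3 → posterior Normal(377/158, 18/79)
obs 8: x=-3/2 → posterior Normal(347/178, 18/89)
obs 9: x=3/4 → posterior Normal(181/99, 2/11)
obs 10: x=7/2 → posterior Normal(216/109, 18/109)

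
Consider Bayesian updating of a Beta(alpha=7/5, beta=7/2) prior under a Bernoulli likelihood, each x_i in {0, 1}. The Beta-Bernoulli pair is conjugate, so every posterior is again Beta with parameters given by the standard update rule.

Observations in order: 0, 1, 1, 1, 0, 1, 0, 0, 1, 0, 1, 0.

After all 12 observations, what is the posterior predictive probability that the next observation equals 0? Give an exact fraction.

95/169

obs 1: x=0 → posterior Beta(7/5, 9/2)
obs 2: x=1 → posterior Beta(12/5, 9/2)
obs 3: x=1 → posterior Beta(17/5, 9/2)
obs 4: x=1 → posterior Beta(22/5, 9/2)
obs 5: x=0 → posterior Beta(22/5, 11/2)
obs 6: x=1 → posterior Beta(27/5, 11/2)
obs 7: x=0 → posterior Beta(27/5, 13/2)
obs 8: x=0 → posterior Beta(27/5, 15/2)
obs 9: x=1 → posterior Beta(32/5, 15/2)
obs 10: x=0 → posterior Beta(32/5, 17/2)
obs 11: x=1 → posterior Beta(37/5, 17/2)
obs 12: x=0 → posterior Beta(37/5, 19/2)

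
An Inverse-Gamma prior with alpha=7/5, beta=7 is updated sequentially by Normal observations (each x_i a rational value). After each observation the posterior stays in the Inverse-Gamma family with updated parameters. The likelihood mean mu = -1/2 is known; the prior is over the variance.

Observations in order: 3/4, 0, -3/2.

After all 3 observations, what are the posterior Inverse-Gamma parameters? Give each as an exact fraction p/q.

obs 1: x=3/4 → posterior Inverse-Gamma(19/10, 249/32)
obs 2: x=0 → posterior Inverse-Gamma(12/5, 253/32)
obs 3: x=-3/2 → posterior Inverse-Gamma(29/10, 269/32)

alpha=29/10, beta=269/32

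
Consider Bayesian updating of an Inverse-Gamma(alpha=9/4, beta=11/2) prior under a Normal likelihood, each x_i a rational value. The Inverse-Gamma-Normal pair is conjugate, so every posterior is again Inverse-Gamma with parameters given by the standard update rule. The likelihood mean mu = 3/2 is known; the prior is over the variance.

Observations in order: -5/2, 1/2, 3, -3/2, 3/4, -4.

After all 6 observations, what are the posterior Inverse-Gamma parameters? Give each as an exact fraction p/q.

alpha=21/4, beta=1121/32

obs 1: x=-5/2 → posterior Inverse-Gamma(11/4, 27/2)
obs 2: x=1/2 → posterior Inverse-Gamma(13/4, 14)
obs 3: x=3 → posterior Inverse-Gamma(15/4, 121/8)
obs 4: x=-3/2 → posterior Inverse-Gamma(17/4, 157/8)
obs 5: x=3/4 → posterior Inverse-Gamma(19/4, 637/32)
obs 6: x=-4 → posterior Inverse-Gamma(21/4, 1121/32)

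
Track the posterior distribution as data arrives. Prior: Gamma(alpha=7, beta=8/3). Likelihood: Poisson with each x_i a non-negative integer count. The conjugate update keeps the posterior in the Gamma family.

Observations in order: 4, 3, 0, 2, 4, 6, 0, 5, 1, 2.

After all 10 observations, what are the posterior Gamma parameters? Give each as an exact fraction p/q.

obs 1: x=4 → posterior Gamma(11, 11/3)
obs 2: x=3 → posterior Gamma(14, 14/3)
obs 3: x=0 → posterior Gamma(14, 17/3)
obs 4: x=2 → posterior Gamma(16, 20/3)
obs 5: x=4 → posterior Gamma(20, 23/3)
obs 6: x=6 → posterior Gamma(26, 26/3)
obs 7: x=0 → posterior Gamma(26, 29/3)
obs 8: x=5 → posterior Gamma(31, 32/3)
obs 9: x=1 → posterior Gamma(32, 35/3)
obs 10: x=2 → posterior Gamma(34, 38/3)

alpha=34, beta=38/3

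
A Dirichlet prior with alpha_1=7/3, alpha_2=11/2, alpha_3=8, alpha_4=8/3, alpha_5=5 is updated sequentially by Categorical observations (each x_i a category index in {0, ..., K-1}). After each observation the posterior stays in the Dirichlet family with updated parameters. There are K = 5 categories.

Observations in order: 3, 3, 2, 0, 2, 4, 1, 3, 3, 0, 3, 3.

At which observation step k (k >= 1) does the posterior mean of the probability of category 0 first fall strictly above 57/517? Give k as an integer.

obs 1: x=3 → posterior Dirichlet(7/3, 11/2, 8, 11/3, 5)
obs 2: x=3 → posterior Dirichlet(7/3, 11/2, 8, 14/3, 5)
obs 3: x=2 → posterior Dirichlet(7/3, 11/2, 9, 14/3, 5)
obs 4: x=0 → posterior Dirichlet(10/3, 11/2, 9, 14/3, 5)
obs 5: x=2 → posterior Dirichlet(10/3, 11/2, 10, 14/3, 5)
obs 6: x=4 → posterior Dirichlet(10/3, 11/2, 10, 14/3, 6)
obs 7: x=1 → posterior Dirichlet(10/3, 13/2, 10, 14/3, 6)
obs 8: x=3 → posterior Dirichlet(10/3, 13/2, 10, 17/3, 6)
obs 9: x=3 → posterior Dirichlet(10/3, 13/2, 10, 20/3, 6)
obs 10: x=0 → posterior Dirichlet(13/3, 13/2, 10, 20/3, 6)
obs 11: x=3 → posterior Dirichlet(13/3, 13/2, 10, 23/3, 6)
obs 12: x=3 → posterior Dirichlet(13/3, 13/2, 10, 26/3, 6)

k = 4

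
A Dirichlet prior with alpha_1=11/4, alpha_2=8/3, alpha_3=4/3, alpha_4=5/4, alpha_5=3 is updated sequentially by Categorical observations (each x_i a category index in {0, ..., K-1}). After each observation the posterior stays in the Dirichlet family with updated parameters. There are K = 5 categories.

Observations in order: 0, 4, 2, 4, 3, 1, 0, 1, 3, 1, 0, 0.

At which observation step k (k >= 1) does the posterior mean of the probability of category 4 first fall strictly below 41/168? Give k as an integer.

obs 1: x=0 → posterior Dirichlet(15/4, 8/3, 4/3, 5/4, 3)
obs 2: x=4 → posterior Dirichlet(15/4, 8/3, 4/3, 5/4, 4)
obs 3: x=2 → posterior Dirichlet(15/4, 8/3, 7/3, 5/4, 4)
obs 4: x=4 → posterior Dirichlet(15/4, 8/3, 7/3, 5/4, 5)
obs 5: x=3 → posterior Dirichlet(15/4, 8/3, 7/3, 9/4, 5)
obs 6: x=1 → posterior Dirichlet(15/4, 11/3, 7/3, 9/4, 5)
obs 7: x=0 → posterior Dirichlet(19/4, 11/3, 7/3, 9/4, 5)
obs 8: x=1 → posterior Dirichlet(19/4, 14/3, 7/3, 9/4, 5)
obs 9: x=3 → posterior Dirichlet(19/4, 14/3, 7/3, 13/4, 5)
obs 10: x=1 → posterior Dirichlet(19/4, 17/3, 7/3, 13/4, 5)
obs 11: x=0 → posterior Dirichlet(23/4, 17/3, 7/3, 13/4, 5)
obs 12: x=0 → posterior Dirichlet(27/4, 17/3, 7/3, 13/4, 5)

k = 10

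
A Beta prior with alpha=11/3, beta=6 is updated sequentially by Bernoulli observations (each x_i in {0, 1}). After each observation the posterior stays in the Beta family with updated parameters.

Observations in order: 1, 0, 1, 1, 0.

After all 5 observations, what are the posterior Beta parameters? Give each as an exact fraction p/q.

obs 1: x=1 → posterior Beta(14/3, 6)
obs 2: x=0 → posterior Beta(14/3, 7)
obs 3: x=1 → posterior Beta(17/3, 7)
obs 4: x=1 → posterior Beta(20/3, 7)
obs 5: x=0 → posterior Beta(20/3, 8)

alpha=20/3, beta=8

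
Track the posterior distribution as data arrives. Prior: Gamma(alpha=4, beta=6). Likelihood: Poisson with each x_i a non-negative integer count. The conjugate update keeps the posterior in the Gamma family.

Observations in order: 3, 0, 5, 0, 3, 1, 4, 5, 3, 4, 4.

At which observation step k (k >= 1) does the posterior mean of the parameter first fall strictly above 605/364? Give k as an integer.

k = 8

obs 1: x=3 → posterior Gamma(7, 7)
obs 2: x=0 → posterior Gamma(7, 8)
obs 3: x=5 → posterior Gamma(12, 9)
obs 4: x=0 → posterior Gamma(12, 10)
obs 5: x=3 → posterior Gamma(15, 11)
obs 6: x=1 → posterior Gamma(16, 12)
obs 7: x=4 → posterior Gamma(20, 13)
obs 8: x=5 → posterior Gamma(25, 14)
obs 9: x=3 → posterior Gamma(28, 15)
obs 10: x=4 → posterior Gamma(32, 16)
obs 11: x=4 → posterior Gamma(36, 17)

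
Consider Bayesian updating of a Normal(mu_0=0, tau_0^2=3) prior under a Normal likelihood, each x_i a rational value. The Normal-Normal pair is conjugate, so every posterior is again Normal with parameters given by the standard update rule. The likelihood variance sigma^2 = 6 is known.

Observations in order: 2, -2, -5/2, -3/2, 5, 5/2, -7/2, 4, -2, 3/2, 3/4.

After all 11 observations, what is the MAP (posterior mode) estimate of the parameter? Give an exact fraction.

17/52

obs 1: x=2 → posterior Normal(2/3, 2)
obs 2: x=-2 → posterior Normal(0, 3/2)
obs 3: x=-5/2 → posterior Normal(-1/2, 6/5)
obs 4: x=-3/2 → posterior Normal(-2/3, 1)
obs 5: x=5 → posterior Normal(1/7, 6/7)
obs 6: x=5/2 → posterior Normal(7/16, 3/4)
obs 7: x=-7/2 → posterior Normal(0, 2/3)
obs 8: x=4 → posterior Normal(2/5, 3/5)
obs 9: x=-2 → posterior Normal(2/11, 6/11)
obs 10: x=3/2 → posterior Normal(7/24, 1/2)
obs 11: x=3/4 → posterior Normal(17/52, 6/13)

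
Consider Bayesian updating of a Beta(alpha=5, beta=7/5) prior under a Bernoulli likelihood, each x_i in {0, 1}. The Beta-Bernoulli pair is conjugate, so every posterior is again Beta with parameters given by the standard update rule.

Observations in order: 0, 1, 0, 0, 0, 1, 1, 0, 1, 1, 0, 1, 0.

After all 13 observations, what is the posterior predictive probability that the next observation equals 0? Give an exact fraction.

obs 1: x=0 → posterior Beta(5, 12/5)
obs 2: x=1 → posterior Beta(6, 12/5)
obs 3: x=0 → posterior Beta(6, 17/5)
obs 4: x=0 → posterior Beta(6, 22/5)
obs 5: x=0 → posterior Beta(6, 27/5)
obs 6: x=1 → posterior Beta(7, 27/5)
obs 7: x=1 → posterior Beta(8, 27/5)
obs 8: x=0 → posterior Beta(8, 32/5)
obs 9: x=1 → posterior Beta(9, 32/5)
obs 10: x=1 → posterior Beta(10, 32/5)
obs 11: x=0 → posterior Beta(10, 37/5)
obs 12: x=1 → posterior Beta(11, 37/5)
obs 13: x=0 → posterior Beta(11, 42/5)

42/97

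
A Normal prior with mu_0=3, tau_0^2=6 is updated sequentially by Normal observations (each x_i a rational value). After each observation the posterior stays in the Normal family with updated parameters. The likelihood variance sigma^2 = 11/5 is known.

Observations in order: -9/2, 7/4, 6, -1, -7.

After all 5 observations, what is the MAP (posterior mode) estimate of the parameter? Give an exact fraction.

obs 1: x=-9/2 → posterior Normal(-102/41, 66/41)
obs 2: x=7/4 → posterior Normal(-99/142, 66/71)
obs 3: x=6 → posterior Normal(261/202, 66/101)
obs 4: x=-1 → posterior Normal(201/262, 66/131)
obs 5: x=-7 → posterior Normal(-219/322, 66/161)

-219/322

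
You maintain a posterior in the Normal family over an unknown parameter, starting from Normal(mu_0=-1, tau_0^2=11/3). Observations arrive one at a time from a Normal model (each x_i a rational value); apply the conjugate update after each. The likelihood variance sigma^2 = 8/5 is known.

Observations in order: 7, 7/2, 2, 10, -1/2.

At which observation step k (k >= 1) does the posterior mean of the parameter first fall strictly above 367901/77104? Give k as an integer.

obs 1: x=7 → posterior Normal(361/79, 88/79)
obs 2: x=7/2 → posterior Normal(1107/268, 44/67)
obs 3: x=2 → posterior Normal(1327/378, 88/189)
obs 4: x=10 → posterior Normal(2427/488, 22/61)
obs 5: x=-1/2 → posterior Normal(1186/299, 88/299)

k = 4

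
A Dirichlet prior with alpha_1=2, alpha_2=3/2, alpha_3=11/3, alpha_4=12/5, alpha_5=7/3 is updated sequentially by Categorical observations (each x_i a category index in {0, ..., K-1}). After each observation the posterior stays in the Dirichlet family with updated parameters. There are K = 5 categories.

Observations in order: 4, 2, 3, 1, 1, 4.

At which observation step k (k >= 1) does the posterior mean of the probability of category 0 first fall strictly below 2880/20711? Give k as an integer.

k = 3

obs 1: x=4 → posterior Dirichlet(2, 3/2, 11/3, 12/5, 10/3)
obs 2: x=2 → posterior Dirichlet(2, 3/2, 14/3, 12/5, 10/3)
obs 3: x=3 → posterior Dirichlet(2, 3/2, 14/3, 17/5, 10/3)
obs 4: x=1 → posterior Dirichlet(2, 5/2, 14/3, 17/5, 10/3)
obs 5: x=1 → posterior Dirichlet(2, 7/2, 14/3, 17/5, 10/3)
obs 6: x=4 → posterior Dirichlet(2, 7/2, 14/3, 17/5, 13/3)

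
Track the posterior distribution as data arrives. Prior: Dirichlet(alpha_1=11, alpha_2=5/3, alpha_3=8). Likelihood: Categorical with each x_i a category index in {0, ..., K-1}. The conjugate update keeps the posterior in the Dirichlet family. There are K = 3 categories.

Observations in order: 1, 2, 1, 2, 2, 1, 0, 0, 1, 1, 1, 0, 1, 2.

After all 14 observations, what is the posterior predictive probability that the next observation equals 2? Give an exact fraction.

obs 1: x=1 → posterior Dirichlet(11, 8/3, 8)
obs 2: x=2 → posterior Dirichlet(11, 8/3, 9)
obs 3: x=1 → posterior Dirichlet(11, 11/3, 9)
obs 4: x=2 → posterior Dirichlet(11, 11/3, 10)
obs 5: x=2 → posterior Dirichlet(11, 11/3, 11)
obs 6: x=1 → posterior Dirichlet(11, 14/3, 11)
obs 7: x=0 → posterior Dirichlet(12, 14/3, 11)
obs 8: x=0 → posterior Dirichlet(13, 14/3, 11)
obs 9: x=1 → posterior Dirichlet(13, 17/3, 11)
obs 10: x=1 → posterior Dirichlet(13, 20/3, 11)
obs 11: x=1 → posterior Dirichlet(13, 23/3, 11)
obs 12: x=0 → posterior Dirichlet(14, 23/3, 11)
obs 13: x=1 → posterior Dirichlet(14, 26/3, 11)
obs 14: x=2 → posterior Dirichlet(14, 26/3, 12)

9/26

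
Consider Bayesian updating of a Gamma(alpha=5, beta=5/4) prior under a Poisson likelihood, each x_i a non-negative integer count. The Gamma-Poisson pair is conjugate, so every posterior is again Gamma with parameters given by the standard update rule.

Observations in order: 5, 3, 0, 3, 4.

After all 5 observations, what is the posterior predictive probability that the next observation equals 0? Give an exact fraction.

obs 1: x=5 → posterior Gamma(10, 9/4)
obs 2: x=3 → posterior Gamma(13, 13/4)
obs 3: x=0 → posterior Gamma(13, 17/4)
obs 4: x=3 → posterior Gamma(16, 21/4)
obs 5: x=4 → posterior Gamma(20, 25/4)

9094947017729282379150390625/176994576151109753197786640401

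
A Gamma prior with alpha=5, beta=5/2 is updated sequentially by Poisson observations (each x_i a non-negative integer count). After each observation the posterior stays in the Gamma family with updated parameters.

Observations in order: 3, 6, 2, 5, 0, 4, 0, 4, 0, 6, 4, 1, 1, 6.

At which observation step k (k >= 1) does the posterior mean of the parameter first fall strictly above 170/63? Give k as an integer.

k = 2

obs 1: x=3 → posterior Gamma(8, 7/2)
obs 2: x=6 → posterior Gamma(14, 9/2)
obs 3: x=2 → posterior Gamma(16, 11/2)
obs 4: x=5 → posterior Gamma(21, 13/2)
obs 5: x=0 → posterior Gamma(21, 15/2)
obs 6: x=4 → posterior Gamma(25, 17/2)
obs 7: x=0 → posterior Gamma(25, 19/2)
obs 8: x=4 → posterior Gamma(29, 21/2)
obs 9: x=0 → posterior Gamma(29, 23/2)
obs 10: x=6 → posterior Gamma(35, 25/2)
obs 11: x=4 → posterior Gamma(39, 27/2)
obs 12: x=1 → posterior Gamma(40, 29/2)
obs 13: x=1 → posterior Gamma(41, 31/2)
obs 14: x=6 → posterior Gamma(47, 33/2)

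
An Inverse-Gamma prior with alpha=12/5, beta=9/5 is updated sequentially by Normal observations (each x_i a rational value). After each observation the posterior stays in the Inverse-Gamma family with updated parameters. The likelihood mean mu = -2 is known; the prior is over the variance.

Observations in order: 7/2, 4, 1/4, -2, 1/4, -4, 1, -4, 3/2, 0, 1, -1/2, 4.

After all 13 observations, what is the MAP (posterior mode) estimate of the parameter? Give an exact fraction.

6419/792

obs 1: x=7/2 → posterior Inverse-Gamma(29/10, 677/40)
obs 2: x=4 → posterior Inverse-Gamma(17/5, 1397/40)
obs 3: x=1/4 → posterior Inverse-Gamma(39/10, 5993/160)
obs 4: x=-2 → posterior Inverse-Gamma(22/5, 5993/160)
obs 5: x=1/4 → posterior Inverse-Gamma(49/10, 3199/80)
obs 6: x=-4 → posterior Inverse-Gamma(27/5, 3359/80)
obs 7: x=1 → posterior Inverse-Gamma(59/10, 3719/80)
obs 8: x=-4 → posterior Inverse-Gamma(32/5, 3879/80)
obs 9: x=3/2 → posterior Inverse-Gamma(69/10, 4369/80)
obs 10: x=0 → posterior Inverse-Gamma(37/5, 4529/80)
obs 11: x=1 → posterior Inverse-Gamma(79/10, 4889/80)
obs 12: x=-1/2 → posterior Inverse-Gamma(42/5, 4979/80)
obs 13: x=4 → posterior Inverse-Gamma(89/10, 6419/80)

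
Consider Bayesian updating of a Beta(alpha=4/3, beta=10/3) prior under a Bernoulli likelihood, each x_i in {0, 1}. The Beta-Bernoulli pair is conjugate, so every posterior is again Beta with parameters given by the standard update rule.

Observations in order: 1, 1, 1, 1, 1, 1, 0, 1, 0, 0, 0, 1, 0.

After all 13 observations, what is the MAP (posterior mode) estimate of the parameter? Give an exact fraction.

obs 1: x=1 → posterior Beta(7/3, 10/3)
obs 2: x=1 → posterior Beta(10/3, 10/3)
obs 3: x=1 → posterior Beta(13/3, 10/3)
obs 4: x=1 → posterior Beta(16/3, 10/3)
obs 5: x=1 → posterior Beta(19/3, 10/3)
obs 6: x=1 → posterior Beta(22/3, 10/3)
obs 7: x=0 → posterior Beta(22/3, 13/3)
obs 8: x=1 → posterior Beta(25/3, 13/3)
obs 9: x=0 → posterior Beta(25/3, 16/3)
obs 10: x=0 → posterior Beta(25/3, 19/3)
obs 11: x=0 → posterior Beta(25/3, 22/3)
obs 12: x=1 → posterior Beta(28/3, 22/3)
obs 13: x=0 → posterior Beta(28/3, 25/3)

25/47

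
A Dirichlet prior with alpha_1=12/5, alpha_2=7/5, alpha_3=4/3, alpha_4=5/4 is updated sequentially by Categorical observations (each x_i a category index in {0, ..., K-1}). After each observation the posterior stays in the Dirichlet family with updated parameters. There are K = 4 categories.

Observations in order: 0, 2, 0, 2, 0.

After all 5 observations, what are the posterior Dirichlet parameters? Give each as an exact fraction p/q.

alpha_1=27/5, alpha_2=7/5, alpha_3=10/3, alpha_4=5/4

obs 1: x=0 → posterior Dirichlet(17/5, 7/5, 4/3, 5/4)
obs 2: x=2 → posterior Dirichlet(17/5, 7/5, 7/3, 5/4)
obs 3: x=0 → posterior Dirichlet(22/5, 7/5, 7/3, 5/4)
obs 4: x=2 → posterior Dirichlet(22/5, 7/5, 10/3, 5/4)
obs 5: x=0 → posterior Dirichlet(27/5, 7/5, 10/3, 5/4)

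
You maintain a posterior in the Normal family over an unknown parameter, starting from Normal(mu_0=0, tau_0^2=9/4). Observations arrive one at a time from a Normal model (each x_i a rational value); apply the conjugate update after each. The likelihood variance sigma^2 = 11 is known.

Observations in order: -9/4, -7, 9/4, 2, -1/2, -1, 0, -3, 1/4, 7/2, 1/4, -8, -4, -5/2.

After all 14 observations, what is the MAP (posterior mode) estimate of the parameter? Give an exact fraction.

obs 1: x=-9/4 → posterior Normal(-81/212, 99/53)
obs 2: x=-7 → posterior Normal(-333/248, 99/62)
obs 3: x=9/4 → posterior Normal(-63/71, 99/71)
obs 4: x=2 → posterior Normal(-9/16, 99/80)
obs 5: x=-1/2 → posterior Normal(-99/178, 99/89)
obs 6: x=-1 → posterior Normal(-117/196, 99/98)
obs 7: x=0 → posterior Normal(-117/214, 99/107)
obs 8: x=-3 → posterior Normal(-171/232, 99/116)
obs 9: x=1/4 → posterior Normal(-333/500, 99/125)
obs 10: x=7/2 → posterior Normal(-207/536, 99/134)
obs 11: x=1/4 → posterior Normal(-9/26, 9/13)
obs 12: x=-8 → posterior Normal(-243/304, 99/152)
obs 13: x=-4 → posterior Normal(-45/46, 99/161)
obs 14: x=-5/2 → posterior Normal(-18/17, 99/170)

-18/17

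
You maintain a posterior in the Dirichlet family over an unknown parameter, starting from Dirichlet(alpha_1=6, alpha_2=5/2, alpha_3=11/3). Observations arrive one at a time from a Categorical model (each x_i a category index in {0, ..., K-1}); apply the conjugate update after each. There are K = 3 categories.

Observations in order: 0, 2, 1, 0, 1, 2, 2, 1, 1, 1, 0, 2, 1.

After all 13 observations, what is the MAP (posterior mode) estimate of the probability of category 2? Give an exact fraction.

obs 1: x=0 → posterior Dirichlet(7, 5/2, 11/3)
obs 2: x=2 → posterior Dirichlet(7, 5/2, 14/3)
obs 3: x=1 → posterior Dirichlet(7, 7/2, 14/3)
obs 4: x=0 → posterior Dirichlet(8, 7/2, 14/3)
obs 5: x=1 → posterior Dirichlet(8, 9/2, 14/3)
obs 6: x=2 → posterior Dirichlet(8, 9/2, 17/3)
obs 7: x=2 → posterior Dirichlet(8, 9/2, 20/3)
obs 8: x=1 → posterior Dirichlet(8, 11/2, 20/3)
obs 9: x=1 → posterior Dirichlet(8, 13/2, 20/3)
obs 10: x=1 → posterior Dirichlet(8, 15/2, 20/3)
obs 11: x=0 → posterior Dirichlet(9, 15/2, 20/3)
obs 12: x=2 → posterior Dirichlet(9, 15/2, 23/3)
obs 13: x=1 → posterior Dirichlet(9, 17/2, 23/3)

40/133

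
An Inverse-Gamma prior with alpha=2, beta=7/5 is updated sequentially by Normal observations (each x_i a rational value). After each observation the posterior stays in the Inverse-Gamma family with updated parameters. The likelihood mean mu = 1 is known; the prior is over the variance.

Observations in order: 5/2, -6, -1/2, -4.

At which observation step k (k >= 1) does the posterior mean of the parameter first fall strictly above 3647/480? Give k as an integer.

k = 2

obs 1: x=5/2 → posterior Inverse-Gamma(5/2, 101/40)
obs 2: x=-6 → posterior Inverse-Gamma(3, 1081/40)
obs 3: x=-1/2 → posterior Inverse-Gamma(7/2, 563/20)
obs 4: x=-4 → posterior Inverse-Gamma(4, 813/20)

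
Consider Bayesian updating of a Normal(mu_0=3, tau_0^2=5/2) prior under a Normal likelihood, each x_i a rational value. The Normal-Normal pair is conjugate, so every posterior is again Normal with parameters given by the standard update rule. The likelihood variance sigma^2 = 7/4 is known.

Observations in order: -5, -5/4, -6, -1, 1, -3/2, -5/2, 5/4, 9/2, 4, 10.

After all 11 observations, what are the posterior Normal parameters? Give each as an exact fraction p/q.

mu_0=56/117, tau_0^2=35/234

obs 1: x=-5 → posterior Normal(-29/17, 35/34)
obs 2: x=-5/4 → posterior Normal(-83/54, 35/54)
obs 3: x=-6 → posterior Normal(-203/74, 35/74)
obs 4: x=-1 → posterior Normal(-223/94, 35/94)
obs 5: x=1 → posterior Normal(-203/114, 35/114)
obs 6: x=-3/2 → posterior Normal(-233/134, 35/134)
obs 7: x=-5/2 → posterior Normal(-283/154, 5/22)
obs 8: x=5/4 → posterior Normal(-43/29, 35/174)
obs 9: x=9/2 → posterior Normal(-84/97, 35/194)
obs 10: x=4 → posterior Normal(-44/107, 35/214)
obs 11: x=10 → posterior Normal(56/117, 35/234)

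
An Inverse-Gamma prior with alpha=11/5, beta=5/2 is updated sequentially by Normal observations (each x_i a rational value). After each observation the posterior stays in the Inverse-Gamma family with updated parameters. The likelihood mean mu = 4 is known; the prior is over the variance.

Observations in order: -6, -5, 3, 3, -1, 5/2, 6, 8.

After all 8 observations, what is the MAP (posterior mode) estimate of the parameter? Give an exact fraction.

obs 1: x=-6 → posterior Inverse-Gamma(27/10, 105/2)
obs 2: x=-5 → posterior Inverse-Gamma(16/5, 93)
obs 3: x=3 → posterior Inverse-Gamma(37/10, 187/2)
obs 4: x=3 → posterior Inverse-Gamma(21/5, 94)
obs 5: x=-1 → posterior Inverse-Gamma(47/10, 213/2)
obs 6: x=5/2 → posterior Inverse-Gamma(26/5, 861/8)
obs 7: x=6 → posterior Inverse-Gamma(57/10, 877/8)
obs 8: x=8 → posterior Inverse-Gamma(31/5, 941/8)

4705/288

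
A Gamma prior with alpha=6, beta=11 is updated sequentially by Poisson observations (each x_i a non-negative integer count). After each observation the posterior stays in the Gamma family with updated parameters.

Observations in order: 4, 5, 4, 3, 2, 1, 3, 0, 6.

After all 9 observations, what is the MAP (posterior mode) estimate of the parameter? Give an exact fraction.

obs 1: x=4 → posterior Gamma(10, 12)
obs 2: x=5 → posterior Gamma(15, 13)
obs 3: x=4 → posterior Gamma(19, 14)
obs 4: x=3 → posterior Gamma(22, 15)
obs 5: x=2 → posterior Gamma(24, 16)
obs 6: x=1 → posterior Gamma(25, 17)
obs 7: x=3 → posterior Gamma(28, 18)
obs 8: x=0 → posterior Gamma(28, 19)
obs 9: x=6 → posterior Gamma(34, 20)

33/20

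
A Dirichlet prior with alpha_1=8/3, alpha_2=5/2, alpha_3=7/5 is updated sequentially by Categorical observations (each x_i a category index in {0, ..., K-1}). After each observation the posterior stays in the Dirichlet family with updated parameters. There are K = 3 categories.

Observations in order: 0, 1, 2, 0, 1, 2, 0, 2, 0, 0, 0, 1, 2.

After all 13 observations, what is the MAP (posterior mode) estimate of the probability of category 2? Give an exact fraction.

obs 1: x=0 → posterior Dirichlet(11/3, 5/2, 7/5)
obs 2: x=1 → posterior Dirichlet(11/3, 7/2, 7/5)
obs 3: x=2 → posterior Dirichlet(11/3, 7/2, 12/5)
obs 4: x=0 → posterior Dirichlet(14/3, 7/2, 12/5)
obs 5: x=1 → posterior Dirichlet(14/3, 9/2, 12/5)
obs 6: x=2 → posterior Dirichlet(14/3, 9/2, 17/5)
obs 7: x=0 → posterior Dirichlet(17/3, 9/2, 17/5)
obs 8: x=2 → posterior Dirichlet(17/3, 9/2, 22/5)
obs 9: x=0 → posterior Dirichlet(20/3, 9/2, 22/5)
obs 10: x=0 → posterior Dirichlet(23/3, 9/2, 22/5)
obs 11: x=0 → posterior Dirichlet(26/3, 9/2, 22/5)
obs 12: x=1 → posterior Dirichlet(26/3, 11/2, 22/5)
obs 13: x=2 → posterior Dirichlet(26/3, 11/2, 27/5)

132/497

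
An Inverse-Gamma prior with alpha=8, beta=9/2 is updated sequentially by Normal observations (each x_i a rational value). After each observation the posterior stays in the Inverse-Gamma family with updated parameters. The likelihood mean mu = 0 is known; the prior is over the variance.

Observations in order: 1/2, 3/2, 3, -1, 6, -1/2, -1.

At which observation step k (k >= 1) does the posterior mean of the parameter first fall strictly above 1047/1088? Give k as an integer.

obs 1: x=1/2 → posterior Inverse-Gamma(17/2, 37/8)
obs 2: x=3/2 → posterior Inverse-Gamma(9, 23/4)
obs 3: x=3 → posterior Inverse-Gamma(19/2, 41/4)
obs 4: x=-1 → posterior Inverse-Gamma(10, 43/4)
obs 5: x=6 → posterior Inverse-Gamma(21/2, 115/4)
obs 6: x=-1/2 → posterior Inverse-Gamma(11, 231/8)
obs 7: x=-1 → posterior Inverse-Gamma(23/2, 235/8)

k = 3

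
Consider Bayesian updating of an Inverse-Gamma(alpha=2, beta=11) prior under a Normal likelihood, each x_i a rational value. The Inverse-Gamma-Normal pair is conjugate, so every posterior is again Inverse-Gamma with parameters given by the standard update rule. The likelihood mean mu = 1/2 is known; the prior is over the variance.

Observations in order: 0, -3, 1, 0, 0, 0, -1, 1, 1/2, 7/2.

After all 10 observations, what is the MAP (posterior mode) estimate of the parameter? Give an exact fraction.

47/16

obs 1: x=0 → posterior Inverse-Gamma(5/2, 89/8)
obs 2: x=-3 → posterior Inverse-Gamma(3, 69/4)
obs 3: x=1 → posterior Inverse-Gamma(7/2, 139/8)
obs 4: x=0 → posterior Inverse-Gamma(4, 35/2)
obs 5: x=0 → posterior Inverse-Gamma(9/2, 141/8)
obs 6: x=0 → posterior Inverse-Gamma(5, 71/4)
obs 7: x=-1 → posterior Inverse-Gamma(11/2, 151/8)
obs 8: x=1 → posterior Inverse-Gamma(6, 19)
obs 9: x=1/2 → posterior Inverse-Gamma(13/2, 19)
obs 10: x=7/2 → posterior Inverse-Gamma(7, 47/2)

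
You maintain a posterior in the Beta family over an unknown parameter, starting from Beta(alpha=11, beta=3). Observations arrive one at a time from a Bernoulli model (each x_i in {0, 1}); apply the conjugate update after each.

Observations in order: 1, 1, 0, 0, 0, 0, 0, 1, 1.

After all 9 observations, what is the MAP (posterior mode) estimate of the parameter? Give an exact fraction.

obs 1: x=1 → posterior Beta(12, 3)
obs 2: x=1 → posterior Beta(13, 3)
obs 3: x=0 → posterior Beta(13, 4)
obs 4: x=0 → posterior Beta(13, 5)
obs 5: x=0 → posterior Beta(13, 6)
obs 6: x=0 → posterior Beta(13, 7)
obs 7: x=0 → posterior Beta(13, 8)
obs 8: x=1 → posterior Beta(14, 8)
obs 9: x=1 → posterior Beta(15, 8)

2/3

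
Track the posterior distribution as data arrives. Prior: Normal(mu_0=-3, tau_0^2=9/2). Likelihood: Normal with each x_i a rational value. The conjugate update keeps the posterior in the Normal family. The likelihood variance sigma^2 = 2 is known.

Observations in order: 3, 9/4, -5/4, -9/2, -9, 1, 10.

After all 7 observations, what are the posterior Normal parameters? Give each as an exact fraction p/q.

obs 1: x=3 → posterior Normal(15/13, 18/13)
obs 2: x=9/4 → posterior Normal(141/88, 9/11)
obs 3: x=-5/4 → posterior Normal(24/31, 18/31)
obs 4: x=-9/2 → posterior Normal(-33/80, 9/20)
obs 5: x=-9 → posterior Normal(-195/98, 18/49)
obs 6: x=1 → posterior Normal(-177/116, 9/29)
obs 7: x=10 → posterior Normal(3/134, 18/67)

mu_0=3/134, tau_0^2=18/67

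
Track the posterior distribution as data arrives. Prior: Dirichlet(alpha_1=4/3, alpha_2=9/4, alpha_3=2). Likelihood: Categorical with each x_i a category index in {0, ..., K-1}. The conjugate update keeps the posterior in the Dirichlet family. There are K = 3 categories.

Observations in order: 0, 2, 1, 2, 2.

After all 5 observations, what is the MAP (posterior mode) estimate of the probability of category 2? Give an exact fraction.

48/91

obs 1: x=0 → posterior Dirichlet(7/3, 9/4, 2)
obs 2: x=2 → posterior Dirichlet(7/3, 9/4, 3)
obs 3: x=1 → posterior Dirichlet(7/3, 13/4, 3)
obs 4: x=2 → posterior Dirichlet(7/3, 13/4, 4)
obs 5: x=2 → posterior Dirichlet(7/3, 13/4, 5)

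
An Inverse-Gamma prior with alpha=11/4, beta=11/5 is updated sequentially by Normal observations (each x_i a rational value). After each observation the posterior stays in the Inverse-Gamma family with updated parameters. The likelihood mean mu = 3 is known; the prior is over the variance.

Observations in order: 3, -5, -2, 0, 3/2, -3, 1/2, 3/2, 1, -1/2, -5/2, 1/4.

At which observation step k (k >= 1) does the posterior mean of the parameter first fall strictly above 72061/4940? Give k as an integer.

obs 1: x=3 → posterior Inverse-Gamma(13/4, 11/5)
obs 2: x=-5 → posterior Inverse-Gamma(15/4, 171/5)
obs 3: x=-2 → posterior Inverse-Gamma(17/4, 467/10)
obs 4: x=0 → posterior Inverse-Gamma(19/4, 256/5)
obs 5: x=3/2 → posterior Inverse-Gamma(21/4, 2093/40)
obs 6: x=-3 → posterior Inverse-Gamma(23/4, 2813/40)
obs 7: x=1/2 → posterior Inverse-Gamma(25/4, 1469/20)
obs 8: x=3/2 → posterior Inverse-Gamma(27/4, 2983/40)
obs 9: x=1 → posterior Inverse-Gamma(29/4, 3063/40)
obs 10: x=-1/2 → posterior Inverse-Gamma(31/4, 827/10)
obs 11: x=-5/2 → posterior Inverse-Gamma(33/4, 3913/40)
obs 12: x=1/4 → posterior Inverse-Gamma(35/4, 16257/160)

k = 6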